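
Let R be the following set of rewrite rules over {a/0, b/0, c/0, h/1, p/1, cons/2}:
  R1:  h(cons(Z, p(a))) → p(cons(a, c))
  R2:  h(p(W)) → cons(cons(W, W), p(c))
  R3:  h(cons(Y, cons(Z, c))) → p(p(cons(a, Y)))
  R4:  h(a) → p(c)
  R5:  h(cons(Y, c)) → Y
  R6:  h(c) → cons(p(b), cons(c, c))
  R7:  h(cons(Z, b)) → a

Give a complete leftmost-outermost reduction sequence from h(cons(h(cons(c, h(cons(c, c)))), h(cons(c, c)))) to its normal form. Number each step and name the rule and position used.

c

1. h(cons(h(cons(c, h(cons(c, c)))), h(cons(c, c))))  →  h(cons(h(cons(c, c)), h(cons(c, c))))   [R5 at 1.1.1.2]
2. h(cons(h(cons(c, c)), h(cons(c, c))))  →  h(cons(c, h(cons(c, c))))   [R5 at 1.1]
3. h(cons(c, h(cons(c, c))))  →  h(cons(c, c))   [R5 at 1.2]
4. h(cons(c, c))  →  c   [R5 at ε]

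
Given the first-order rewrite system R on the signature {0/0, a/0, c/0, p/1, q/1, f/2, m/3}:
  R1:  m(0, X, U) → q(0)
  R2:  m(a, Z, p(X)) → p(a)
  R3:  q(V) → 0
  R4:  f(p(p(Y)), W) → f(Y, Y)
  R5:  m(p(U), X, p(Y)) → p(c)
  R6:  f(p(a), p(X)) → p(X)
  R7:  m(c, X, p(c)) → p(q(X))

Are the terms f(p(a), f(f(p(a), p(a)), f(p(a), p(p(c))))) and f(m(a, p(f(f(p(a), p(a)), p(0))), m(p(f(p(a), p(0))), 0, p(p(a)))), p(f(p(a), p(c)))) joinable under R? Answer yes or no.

Reduce t₁ = f(p(a), f(f(p(a), p(a)), f(p(a), p(p(c))))):
1. f(p(a), f(f(p(a), p(a)), f(p(a), p(p(c)))))  →  f(p(a), f(p(a), f(p(a), p(p(c)))))   [R6 at 2.1]
2. f(p(a), f(p(a), f(p(a), p(p(c)))))  →  f(p(a), f(p(a), p(p(c))))   [R6 at 2.2]
3. f(p(a), f(p(a), p(p(c))))  →  f(p(a), p(p(c)))   [R6 at 2]
4. f(p(a), p(p(c)))  →  p(p(c))   [R6 at ε]

Reduce t₂ = f(m(a, p(f(f(p(a), p(a)), p(0))), m(p(f(p(a), p(0))), 0, p(p(a)))), p(f(p(a), p(c)))):
1. f(m(a, p(f(f(p(a), p(a)), p(0))), m(p(f(p(a), p(0))), 0, p(p(a)))), p(f(p(a), p(c))))  →  f(m(a, p(f(p(a), p(0))), m(p(f(p(a), p(0))), 0, p(p(a)))), p(f(p(a), p(c))))   [R6 at 1.2.1.1]
2. f(m(a, p(f(p(a), p(0))), m(p(f(p(a), p(0))), 0, p(p(a)))), p(f(p(a), p(c))))  →  f(m(a, p(p(0)), m(p(f(p(a), p(0))), 0, p(p(a)))), p(f(p(a), p(c))))   [R6 at 1.2.1]
3. f(m(a, p(p(0)), m(p(f(p(a), p(0))), 0, p(p(a)))), p(f(p(a), p(c))))  →  f(m(a, p(p(0)), p(c)), p(f(p(a), p(c))))   [R5 at 1.3]
4. f(m(a, p(p(0)), p(c)), p(f(p(a), p(c))))  →  f(p(a), p(f(p(a), p(c))))   [R2 at 1]
5. f(p(a), p(f(p(a), p(c))))  →  p(f(p(a), p(c)))   [R6 at ε]
6. p(f(p(a), p(c)))  →  p(p(c))   [R6 at 1]

yes — NF(t₁) = p(p(c)), NF(t₂) = p(p(c))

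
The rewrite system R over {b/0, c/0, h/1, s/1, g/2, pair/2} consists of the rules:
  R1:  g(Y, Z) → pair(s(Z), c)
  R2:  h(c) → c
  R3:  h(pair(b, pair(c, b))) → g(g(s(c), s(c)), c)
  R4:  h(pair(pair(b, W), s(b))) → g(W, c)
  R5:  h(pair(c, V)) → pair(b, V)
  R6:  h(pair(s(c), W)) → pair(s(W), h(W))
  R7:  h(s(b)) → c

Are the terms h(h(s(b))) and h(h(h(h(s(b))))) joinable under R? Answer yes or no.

yes — NF(t₁) = c, NF(t₂) = c

Reduce t₁ = h(h(s(b))):
1. h(h(s(b)))  →  h(c)   [R7 at 1]
2. h(c)  →  c   [R2 at ε]

Reduce t₂ = h(h(h(h(s(b))))):
1. h(h(h(h(s(b)))))  →  h(h(h(c)))   [R7 at 1.1.1]
2. h(h(h(c)))  →  h(h(c))   [R2 at 1.1]
3. h(h(c))  →  h(c)   [R2 at 1]
4. h(c)  →  c   [R2 at ε]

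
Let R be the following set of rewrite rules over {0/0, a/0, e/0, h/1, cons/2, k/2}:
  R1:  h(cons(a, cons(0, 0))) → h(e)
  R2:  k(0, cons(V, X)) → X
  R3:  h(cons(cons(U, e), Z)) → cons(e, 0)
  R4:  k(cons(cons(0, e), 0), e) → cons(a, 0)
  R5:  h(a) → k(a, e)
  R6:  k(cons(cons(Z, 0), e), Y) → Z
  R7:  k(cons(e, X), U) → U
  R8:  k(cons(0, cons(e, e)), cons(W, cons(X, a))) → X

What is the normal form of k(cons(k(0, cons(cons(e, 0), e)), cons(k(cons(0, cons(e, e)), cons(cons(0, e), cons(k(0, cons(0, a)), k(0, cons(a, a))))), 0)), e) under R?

e

1. k(cons(k(0, cons(cons(e, 0), e)), cons(k(cons(0, cons(e, e)), cons(cons(0, e), cons(k(0, cons(0, a)), k(0, cons(a, a))))), 0)), e)  →  k(cons(e, cons(k(cons(0, cons(e, e)), cons(cons(0, e), cons(k(0, cons(0, a)), k(0, cons(a, a))))), 0)), e)   [R2 at 1.1]
2. k(cons(e, cons(k(cons(0, cons(e, e)), cons(cons(0, e), cons(k(0, cons(0, a)), k(0, cons(a, a))))), 0)), e)  →  e   [R7 at ε]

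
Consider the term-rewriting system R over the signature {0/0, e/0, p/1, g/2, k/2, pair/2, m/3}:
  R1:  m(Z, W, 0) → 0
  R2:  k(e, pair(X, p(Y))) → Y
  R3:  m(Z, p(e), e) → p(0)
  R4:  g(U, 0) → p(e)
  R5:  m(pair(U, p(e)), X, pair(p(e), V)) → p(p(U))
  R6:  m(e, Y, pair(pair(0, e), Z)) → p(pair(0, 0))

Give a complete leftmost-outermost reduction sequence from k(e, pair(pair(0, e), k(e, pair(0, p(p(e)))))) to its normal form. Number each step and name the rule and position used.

1. k(e, pair(pair(0, e), k(e, pair(0, p(p(e))))))  →  k(e, pair(pair(0, e), p(e)))   [R2 at 2.2]
2. k(e, pair(pair(0, e), p(e)))  →  e   [R2 at ε]

e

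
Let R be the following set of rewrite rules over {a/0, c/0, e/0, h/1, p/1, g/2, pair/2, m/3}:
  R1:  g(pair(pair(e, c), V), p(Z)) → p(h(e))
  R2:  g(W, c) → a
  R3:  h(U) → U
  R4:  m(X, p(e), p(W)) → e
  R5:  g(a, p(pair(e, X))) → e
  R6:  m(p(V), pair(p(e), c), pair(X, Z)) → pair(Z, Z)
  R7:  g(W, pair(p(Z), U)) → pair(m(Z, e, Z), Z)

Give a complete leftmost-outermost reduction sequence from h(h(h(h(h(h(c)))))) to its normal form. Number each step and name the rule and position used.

1. h(h(h(h(h(h(c))))))  →  h(h(h(h(h(c)))))   [R3 at ε]
2. h(h(h(h(h(c)))))  →  h(h(h(h(c))))   [R3 at ε]
3. h(h(h(h(c))))  →  h(h(h(c)))   [R3 at ε]
4. h(h(h(c)))  →  h(h(c))   [R3 at ε]
5. h(h(c))  →  h(c)   [R3 at ε]
6. h(c)  →  c   [R3 at ε]

c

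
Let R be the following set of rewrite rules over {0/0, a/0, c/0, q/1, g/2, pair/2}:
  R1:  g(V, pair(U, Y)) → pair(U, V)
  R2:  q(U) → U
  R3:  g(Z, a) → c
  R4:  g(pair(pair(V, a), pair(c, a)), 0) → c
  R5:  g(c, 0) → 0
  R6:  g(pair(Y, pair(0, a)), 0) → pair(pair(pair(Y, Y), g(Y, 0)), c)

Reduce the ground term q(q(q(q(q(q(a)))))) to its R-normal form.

a

1. q(q(q(q(q(q(a))))))  →  q(q(q(q(q(a)))))   [R2 at ε]
2. q(q(q(q(q(a)))))  →  q(q(q(q(a))))   [R2 at ε]
3. q(q(q(q(a))))  →  q(q(q(a)))   [R2 at ε]
4. q(q(q(a)))  →  q(q(a))   [R2 at ε]
5. q(q(a))  →  q(a)   [R2 at ε]
6. q(a)  →  a   [R2 at ε]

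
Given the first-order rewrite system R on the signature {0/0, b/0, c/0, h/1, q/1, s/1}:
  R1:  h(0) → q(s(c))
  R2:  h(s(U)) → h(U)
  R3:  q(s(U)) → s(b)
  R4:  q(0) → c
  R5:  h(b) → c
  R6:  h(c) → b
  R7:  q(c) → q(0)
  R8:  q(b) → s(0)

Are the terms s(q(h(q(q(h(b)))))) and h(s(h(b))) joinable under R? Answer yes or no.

Reduce t₁ = s(q(h(q(q(h(b)))))):
1. s(q(h(q(q(h(b))))))  →  s(q(h(q(q(c)))))   [R5 at 1.1.1.1.1]
2. s(q(h(q(q(c)))))  →  s(q(h(q(q(0)))))   [R7 at 1.1.1.1]
3. s(q(h(q(q(0)))))  →  s(q(h(q(c))))   [R4 at 1.1.1.1]
4. s(q(h(q(c))))  →  s(q(h(q(0))))   [R7 at 1.1.1]
5. s(q(h(q(0))))  →  s(q(h(c)))   [R4 at 1.1.1]
6. s(q(h(c)))  →  s(q(b))   [R6 at 1.1]
7. s(q(b))  →  s(s(0))   [R8 at 1]

Reduce t₂ = h(s(h(b))):
1. h(s(h(b)))  →  h(h(b))   [R2 at ε]
2. h(h(b))  →  h(c)   [R5 at 1]
3. h(c)  →  b   [R6 at ε]

no — NF(t₁) = s(s(0)), NF(t₂) = b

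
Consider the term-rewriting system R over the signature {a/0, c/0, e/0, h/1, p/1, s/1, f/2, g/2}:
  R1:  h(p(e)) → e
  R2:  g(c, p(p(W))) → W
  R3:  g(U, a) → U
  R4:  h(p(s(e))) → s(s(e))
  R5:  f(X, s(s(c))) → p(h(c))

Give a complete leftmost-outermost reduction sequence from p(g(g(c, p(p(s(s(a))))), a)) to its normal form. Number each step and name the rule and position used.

1. p(g(g(c, p(p(s(s(a))))), a))  →  p(g(c, p(p(s(s(a))))))   [R3 at 1]
2. p(g(c, p(p(s(s(a))))))  →  p(s(s(a)))   [R2 at 1]

p(s(s(a)))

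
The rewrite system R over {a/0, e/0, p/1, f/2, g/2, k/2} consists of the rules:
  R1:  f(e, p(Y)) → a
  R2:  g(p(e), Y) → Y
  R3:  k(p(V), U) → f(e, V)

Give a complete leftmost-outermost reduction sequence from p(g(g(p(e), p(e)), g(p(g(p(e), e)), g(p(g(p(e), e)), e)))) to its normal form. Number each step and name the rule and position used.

1. p(g(g(p(e), p(e)), g(p(g(p(e), e)), g(p(g(p(e), e)), e))))  →  p(g(p(e), g(p(g(p(e), e)), g(p(g(p(e), e)), e))))   [R2 at 1.1]
2. p(g(p(e), g(p(g(p(e), e)), g(p(g(p(e), e)), e))))  →  p(g(p(g(p(e), e)), g(p(g(p(e), e)), e)))   [R2 at 1]
3. p(g(p(g(p(e), e)), g(p(g(p(e), e)), e)))  →  p(g(p(e), g(p(g(p(e), e)), e)))   [R2 at 1.1.1]
4. p(g(p(e), g(p(g(p(e), e)), e)))  →  p(g(p(g(p(e), e)), e))   [R2 at 1]
5. p(g(p(g(p(e), e)), e))  →  p(g(p(e), e))   [R2 at 1.1.1]
6. p(g(p(e), e))  →  p(e)   [R2 at 1]

p(e)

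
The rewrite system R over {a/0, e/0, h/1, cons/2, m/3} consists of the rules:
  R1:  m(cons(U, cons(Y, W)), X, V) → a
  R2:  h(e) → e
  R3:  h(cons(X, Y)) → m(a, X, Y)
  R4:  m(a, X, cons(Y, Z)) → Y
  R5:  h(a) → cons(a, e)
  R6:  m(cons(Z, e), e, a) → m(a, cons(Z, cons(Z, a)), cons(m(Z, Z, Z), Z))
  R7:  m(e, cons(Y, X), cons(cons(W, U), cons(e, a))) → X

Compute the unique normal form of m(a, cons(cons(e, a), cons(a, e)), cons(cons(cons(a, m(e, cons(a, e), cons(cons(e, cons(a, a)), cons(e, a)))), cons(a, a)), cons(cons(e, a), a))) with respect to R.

1. m(a, cons(cons(e, a), cons(a, e)), cons(cons(cons(a, m(e, cons(a, e), cons(cons(e, cons(a, a)), cons(e, a)))), cons(a, a)), cons(cons(e, a), a)))  →  cons(cons(a, m(e, cons(a, e), cons(cons(e, cons(a, a)), cons(e, a)))), cons(a, a))   [R4 at ε]
2. cons(cons(a, m(e, cons(a, e), cons(cons(e, cons(a, a)), cons(e, a)))), cons(a, a))  →  cons(cons(a, e), cons(a, a))   [R7 at 1.2]

cons(cons(a, e), cons(a, a))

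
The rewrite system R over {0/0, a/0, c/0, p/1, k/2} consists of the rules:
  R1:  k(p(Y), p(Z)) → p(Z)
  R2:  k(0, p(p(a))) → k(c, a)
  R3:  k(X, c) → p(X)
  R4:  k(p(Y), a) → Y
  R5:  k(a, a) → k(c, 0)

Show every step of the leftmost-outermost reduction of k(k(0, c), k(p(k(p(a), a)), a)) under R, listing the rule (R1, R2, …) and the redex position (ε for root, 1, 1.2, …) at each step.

1. k(k(0, c), k(p(k(p(a), a)), a))  →  k(p(0), k(p(k(p(a), a)), a))   [R3 at 1]
2. k(p(0), k(p(k(p(a), a)), a))  →  k(p(0), k(p(a), a))   [R4 at 2]
3. k(p(0), k(p(a), a))  →  k(p(0), a)   [R4 at 2]
4. k(p(0), a)  →  0   [R4 at ε]

0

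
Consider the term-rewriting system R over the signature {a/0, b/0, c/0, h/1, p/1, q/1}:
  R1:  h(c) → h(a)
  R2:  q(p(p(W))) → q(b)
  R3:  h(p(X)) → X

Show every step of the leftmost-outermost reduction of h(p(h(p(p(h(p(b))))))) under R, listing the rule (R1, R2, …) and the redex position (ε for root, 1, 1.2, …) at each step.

p(b)

1. h(p(h(p(p(h(p(b)))))))  →  h(p(p(h(p(b)))))   [R3 at ε]
2. h(p(p(h(p(b)))))  →  p(h(p(b)))   [R3 at ε]
3. p(h(p(b)))  →  p(b)   [R3 at 1]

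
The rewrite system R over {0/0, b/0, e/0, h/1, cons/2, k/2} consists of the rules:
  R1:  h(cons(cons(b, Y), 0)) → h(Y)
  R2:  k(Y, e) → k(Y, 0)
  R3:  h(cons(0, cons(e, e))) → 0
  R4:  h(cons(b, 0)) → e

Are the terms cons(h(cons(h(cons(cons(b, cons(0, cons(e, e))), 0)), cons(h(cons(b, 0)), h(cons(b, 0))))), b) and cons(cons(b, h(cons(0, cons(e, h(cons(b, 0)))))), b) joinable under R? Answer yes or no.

Reduce t₁ = cons(h(cons(h(cons(cons(b, cons(0, cons(e, e))), 0)), cons(h(cons(b, 0)), h(cons(b, 0))))), b):
1. cons(h(cons(h(cons(cons(b, cons(0, cons(e, e))), 0)), cons(h(cons(b, 0)), h(cons(b, 0))))), b)  →  cons(h(cons(h(cons(0, cons(e, e))), cons(h(cons(b, 0)), h(cons(b, 0))))), b)   [R1 at 1.1.1]
2. cons(h(cons(h(cons(0, cons(e, e))), cons(h(cons(b, 0)), h(cons(b, 0))))), b)  →  cons(h(cons(0, cons(h(cons(b, 0)), h(cons(b, 0))))), b)   [R3 at 1.1.1]
3. cons(h(cons(0, cons(h(cons(b, 0)), h(cons(b, 0))))), b)  →  cons(h(cons(0, cons(e, h(cons(b, 0))))), b)   [R4 at 1.1.2.1]
4. cons(h(cons(0, cons(e, h(cons(b, 0))))), b)  →  cons(h(cons(0, cons(e, e))), b)   [R4 at 1.1.2.2]
5. cons(h(cons(0, cons(e, e))), b)  →  cons(0, b)   [R3 at 1]

Reduce t₂ = cons(cons(b, h(cons(0, cons(e, h(cons(b, 0)))))), b):
1. cons(cons(b, h(cons(0, cons(e, h(cons(b, 0)))))), b)  →  cons(cons(b, h(cons(0, cons(e, e)))), b)   [R4 at 1.2.1.2.2]
2. cons(cons(b, h(cons(0, cons(e, e)))), b)  →  cons(cons(b, 0), b)   [R3 at 1.2]

no — NF(t₁) = cons(0, b), NF(t₂) = cons(cons(b, 0), b)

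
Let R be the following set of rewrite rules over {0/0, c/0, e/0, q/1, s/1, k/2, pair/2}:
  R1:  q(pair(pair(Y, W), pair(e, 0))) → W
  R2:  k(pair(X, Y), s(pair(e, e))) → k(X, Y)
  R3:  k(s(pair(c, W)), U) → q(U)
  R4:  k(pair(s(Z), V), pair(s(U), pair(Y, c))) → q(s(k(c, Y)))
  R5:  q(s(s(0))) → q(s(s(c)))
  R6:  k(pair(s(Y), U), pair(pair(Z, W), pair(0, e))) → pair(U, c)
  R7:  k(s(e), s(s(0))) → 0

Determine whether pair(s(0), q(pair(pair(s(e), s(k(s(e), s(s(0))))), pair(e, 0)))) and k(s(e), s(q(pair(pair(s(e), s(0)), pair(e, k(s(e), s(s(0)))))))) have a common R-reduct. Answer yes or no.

no — NF(t₁) = pair(s(0), s(0)), NF(t₂) = 0

Reduce t₁ = pair(s(0), q(pair(pair(s(e), s(k(s(e), s(s(0))))), pair(e, 0)))):
1. pair(s(0), q(pair(pair(s(e), s(k(s(e), s(s(0))))), pair(e, 0))))  →  pair(s(0), s(k(s(e), s(s(0)))))   [R1 at 2]
2. pair(s(0), s(k(s(e), s(s(0)))))  →  pair(s(0), s(0))   [R7 at 2.1]

Reduce t₂ = k(s(e), s(q(pair(pair(s(e), s(0)), pair(e, k(s(e), s(s(0)))))))):
1. k(s(e), s(q(pair(pair(s(e), s(0)), pair(e, k(s(e), s(s(0))))))))  →  k(s(e), s(q(pair(pair(s(e), s(0)), pair(e, 0)))))   [R7 at 2.1.1.2.2]
2. k(s(e), s(q(pair(pair(s(e), s(0)), pair(e, 0)))))  →  k(s(e), s(s(0)))   [R1 at 2.1]
3. k(s(e), s(s(0)))  →  0   [R7 at ε]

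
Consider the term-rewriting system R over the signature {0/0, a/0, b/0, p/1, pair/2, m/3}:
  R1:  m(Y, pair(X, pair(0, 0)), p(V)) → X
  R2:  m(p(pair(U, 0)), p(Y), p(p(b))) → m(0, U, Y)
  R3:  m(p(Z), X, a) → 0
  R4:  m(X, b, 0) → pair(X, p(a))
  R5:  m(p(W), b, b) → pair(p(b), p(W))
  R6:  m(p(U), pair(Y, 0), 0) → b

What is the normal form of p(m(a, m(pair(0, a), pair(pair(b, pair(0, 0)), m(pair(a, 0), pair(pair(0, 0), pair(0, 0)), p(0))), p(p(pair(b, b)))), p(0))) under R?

p(b)

1. p(m(a, m(pair(0, a), pair(pair(b, pair(0, 0)), m(pair(a, 0), pair(pair(0, 0), pair(0, 0)), p(0))), p(p(pair(b, b)))), p(0)))  →  p(m(a, m(pair(0, a), pair(pair(b, pair(0, 0)), pair(0, 0)), p(p(pair(b, b)))), p(0)))   [R1 at 1.2.2.2]
2. p(m(a, m(pair(0, a), pair(pair(b, pair(0, 0)), pair(0, 0)), p(p(pair(b, b)))), p(0)))  →  p(m(a, pair(b, pair(0, 0)), p(0)))   [R1 at 1.2]
3. p(m(a, pair(b, pair(0, 0)), p(0)))  →  p(b)   [R1 at 1]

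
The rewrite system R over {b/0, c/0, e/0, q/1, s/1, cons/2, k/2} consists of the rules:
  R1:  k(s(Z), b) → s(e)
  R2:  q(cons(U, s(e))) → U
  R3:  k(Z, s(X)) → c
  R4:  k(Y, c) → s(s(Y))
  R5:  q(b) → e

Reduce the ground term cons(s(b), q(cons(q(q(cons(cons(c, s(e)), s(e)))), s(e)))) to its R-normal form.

cons(s(b), c)

1. cons(s(b), q(cons(q(q(cons(cons(c, s(e)), s(e)))), s(e))))  →  cons(s(b), q(q(cons(cons(c, s(e)), s(e)))))   [R2 at 2]
2. cons(s(b), q(q(cons(cons(c, s(e)), s(e)))))  →  cons(s(b), q(cons(c, s(e))))   [R2 at 2.1]
3. cons(s(b), q(cons(c, s(e))))  →  cons(s(b), c)   [R2 at 2]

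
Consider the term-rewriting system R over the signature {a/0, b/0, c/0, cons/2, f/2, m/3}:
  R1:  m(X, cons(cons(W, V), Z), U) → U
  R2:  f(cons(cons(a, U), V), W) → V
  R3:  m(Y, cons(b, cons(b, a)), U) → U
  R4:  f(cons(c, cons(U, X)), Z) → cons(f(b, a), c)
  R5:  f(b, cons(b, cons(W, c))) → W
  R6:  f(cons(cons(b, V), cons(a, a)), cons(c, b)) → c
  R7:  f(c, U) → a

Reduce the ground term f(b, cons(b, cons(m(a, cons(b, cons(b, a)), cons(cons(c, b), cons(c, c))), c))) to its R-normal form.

1. f(b, cons(b, cons(m(a, cons(b, cons(b, a)), cons(cons(c, b), cons(c, c))), c)))  →  m(a, cons(b, cons(b, a)), cons(cons(c, b), cons(c, c)))   [R5 at ε]
2. m(a, cons(b, cons(b, a)), cons(cons(c, b), cons(c, c)))  →  cons(cons(c, b), cons(c, c))   [R3 at ε]

cons(cons(c, b), cons(c, c))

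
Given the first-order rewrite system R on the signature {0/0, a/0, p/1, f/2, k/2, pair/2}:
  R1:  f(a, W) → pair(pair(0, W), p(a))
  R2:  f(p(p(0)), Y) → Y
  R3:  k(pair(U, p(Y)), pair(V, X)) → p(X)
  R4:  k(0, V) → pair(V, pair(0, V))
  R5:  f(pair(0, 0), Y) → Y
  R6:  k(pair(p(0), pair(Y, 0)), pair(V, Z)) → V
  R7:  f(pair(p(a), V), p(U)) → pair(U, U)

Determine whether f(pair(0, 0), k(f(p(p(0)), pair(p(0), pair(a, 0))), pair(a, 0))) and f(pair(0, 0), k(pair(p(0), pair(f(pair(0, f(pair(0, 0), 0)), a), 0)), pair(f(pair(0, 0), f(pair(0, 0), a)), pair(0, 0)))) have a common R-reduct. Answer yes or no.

Reduce t₁ = f(pair(0, 0), k(f(p(p(0)), pair(p(0), pair(a, 0))), pair(a, 0))):
1. f(pair(0, 0), k(f(p(p(0)), pair(p(0), pair(a, 0))), pair(a, 0)))  →  k(f(p(p(0)), pair(p(0), pair(a, 0))), pair(a, 0))   [R5 at ε]
2. k(f(p(p(0)), pair(p(0), pair(a, 0))), pair(a, 0))  →  k(pair(p(0), pair(a, 0)), pair(a, 0))   [R2 at 1]
3. k(pair(p(0), pair(a, 0)), pair(a, 0))  →  a   [R6 at ε]

Reduce t₂ = f(pair(0, 0), k(pair(p(0), pair(f(pair(0, f(pair(0, 0), 0)), a), 0)), pair(f(pair(0, 0), f(pair(0, 0), a)), pair(0, 0)))):
1. f(pair(0, 0), k(pair(p(0), pair(f(pair(0, f(pair(0, 0), 0)), a), 0)), pair(f(pair(0, 0), f(pair(0, 0), a)), pair(0, 0))))  →  k(pair(p(0), pair(f(pair(0, f(pair(0, 0), 0)), a), 0)), pair(f(pair(0, 0), f(pair(0, 0), a)), pair(0, 0)))   [R5 at ε]
2. k(pair(p(0), pair(f(pair(0, f(pair(0, 0), 0)), a), 0)), pair(f(pair(0, 0), f(pair(0, 0), a)), pair(0, 0)))  →  f(pair(0, 0), f(pair(0, 0), a))   [R6 at ε]
3. f(pair(0, 0), f(pair(0, 0), a))  →  f(pair(0, 0), a)   [R5 at ε]
4. f(pair(0, 0), a)  →  a   [R5 at ε]

yes — NF(t₁) = a, NF(t₂) = a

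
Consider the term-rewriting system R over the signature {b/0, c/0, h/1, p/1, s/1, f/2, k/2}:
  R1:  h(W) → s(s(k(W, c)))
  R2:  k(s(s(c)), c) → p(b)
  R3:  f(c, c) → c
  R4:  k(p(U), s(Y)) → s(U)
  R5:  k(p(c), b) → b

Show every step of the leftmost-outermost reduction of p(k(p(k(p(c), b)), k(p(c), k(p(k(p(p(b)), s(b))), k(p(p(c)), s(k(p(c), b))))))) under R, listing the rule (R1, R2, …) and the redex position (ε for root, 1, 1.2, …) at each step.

1. p(k(p(k(p(c), b)), k(p(c), k(p(k(p(p(b)), s(b))), k(p(p(c)), s(k(p(c), b)))))))  →  p(k(p(b), k(p(c), k(p(k(p(p(b)), s(b))), k(p(p(c)), s(k(p(c), b)))))))   [R5 at 1.1.1]
2. p(k(p(b), k(p(c), k(p(k(p(p(b)), s(b))), k(p(p(c)), s(k(p(c), b)))))))  →  p(k(p(b), k(p(c), k(p(s(p(b))), k(p(p(c)), s(k(p(c), b)))))))   [R4 at 1.2.2.1.1]
3. p(k(p(b), k(p(c), k(p(s(p(b))), k(p(p(c)), s(k(p(c), b)))))))  →  p(k(p(b), k(p(c), k(p(s(p(b))), s(p(c))))))   [R4 at 1.2.2.2]
4. p(k(p(b), k(p(c), k(p(s(p(b))), s(p(c))))))  →  p(k(p(b), k(p(c), s(s(p(b))))))   [R4 at 1.2.2]
5. p(k(p(b), k(p(c), s(s(p(b))))))  →  p(k(p(b), s(c)))   [R4 at 1.2]
6. p(k(p(b), s(c)))  →  p(s(b))   [R4 at 1]

p(s(b))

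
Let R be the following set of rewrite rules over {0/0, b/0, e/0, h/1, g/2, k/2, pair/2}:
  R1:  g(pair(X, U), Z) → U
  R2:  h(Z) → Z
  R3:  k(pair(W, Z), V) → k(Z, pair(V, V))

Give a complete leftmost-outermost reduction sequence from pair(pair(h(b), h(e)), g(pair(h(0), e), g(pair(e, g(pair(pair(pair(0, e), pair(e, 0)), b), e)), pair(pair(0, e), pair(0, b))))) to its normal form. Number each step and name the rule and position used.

1. pair(pair(h(b), h(e)), g(pair(h(0), e), g(pair(e, g(pair(pair(pair(0, e), pair(e, 0)), b), e)), pair(pair(0, e), pair(0, b)))))  →  pair(pair(b, h(e)), g(pair(h(0), e), g(pair(e, g(pair(pair(pair(0, e), pair(e, 0)), b), e)), pair(pair(0, e), pair(0, b)))))   [R2 at 1.1]
2. pair(pair(b, h(e)), g(pair(h(0), e), g(pair(e, g(pair(pair(pair(0, e), pair(e, 0)), b), e)), pair(pair(0, e), pair(0, b)))))  →  pair(pair(b, e), g(pair(h(0), e), g(pair(e, g(pair(pair(pair(0, e), pair(e, 0)), b), e)), pair(pair(0, e), pair(0, b)))))   [R2 at 1.2]
3. pair(pair(b, e), g(pair(h(0), e), g(pair(e, g(pair(pair(pair(0, e), pair(e, 0)), b), e)), pair(pair(0, e), pair(0, b)))))  →  pair(pair(b, e), e)   [R1 at 2]

pair(pair(b, e), e)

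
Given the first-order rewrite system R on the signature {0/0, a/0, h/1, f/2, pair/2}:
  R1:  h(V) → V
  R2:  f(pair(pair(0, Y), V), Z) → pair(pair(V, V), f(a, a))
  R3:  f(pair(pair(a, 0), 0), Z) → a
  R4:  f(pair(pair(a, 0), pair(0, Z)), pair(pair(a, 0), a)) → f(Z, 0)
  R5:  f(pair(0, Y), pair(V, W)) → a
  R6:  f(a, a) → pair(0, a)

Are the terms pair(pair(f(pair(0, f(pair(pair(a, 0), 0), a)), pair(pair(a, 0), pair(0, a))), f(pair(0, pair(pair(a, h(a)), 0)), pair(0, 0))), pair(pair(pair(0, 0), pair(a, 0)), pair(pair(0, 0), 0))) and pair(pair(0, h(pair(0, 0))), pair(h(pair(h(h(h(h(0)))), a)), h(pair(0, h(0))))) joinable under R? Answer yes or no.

Reduce t₁ = pair(pair(f(pair(0, f(pair(pair(a, 0), 0), a)), pair(pair(a, 0), pair(0, a))), f(pair(0, pair(pair(a, h(a)), 0)), pair(0, 0))), pair(pair(pair(0, 0), pair(a, 0)), pair(pair(0, 0), 0))):
1. pair(pair(f(pair(0, f(pair(pair(a, 0), 0), a)), pair(pair(a, 0), pair(0, a))), f(pair(0, pair(pair(a, h(a)), 0)), pair(0, 0))), pair(pair(pair(0, 0), pair(a, 0)), pair(pair(0, 0), 0)))  →  pair(pair(a, f(pair(0, pair(pair(a, h(a)), 0)), pair(0, 0))), pair(pair(pair(0, 0), pair(a, 0)), pair(pair(0, 0), 0)))   [R5 at 1.1]
2. pair(pair(a, f(pair(0, pair(pair(a, h(a)), 0)), pair(0, 0))), pair(pair(pair(0, 0), pair(a, 0)), pair(pair(0, 0), 0)))  →  pair(pair(a, a), pair(pair(pair(0, 0), pair(a, 0)), pair(pair(0, 0), 0)))   [R5 at 1.2]

Reduce t₂ = pair(pair(0, h(pair(0, 0))), pair(h(pair(h(h(h(h(0)))), a)), h(pair(0, h(0))))):
1. pair(pair(0, h(pair(0, 0))), pair(h(pair(h(h(h(h(0)))), a)), h(pair(0, h(0)))))  →  pair(pair(0, pair(0, 0)), pair(h(pair(h(h(h(h(0)))), a)), h(pair(0, h(0)))))   [R1 at 1.2]
2. pair(pair(0, pair(0, 0)), pair(h(pair(h(h(h(h(0)))), a)), h(pair(0, h(0)))))  →  pair(pair(0, pair(0, 0)), pair(pair(h(h(h(h(0)))), a), h(pair(0, h(0)))))   [R1 at 2.1]
3. pair(pair(0, pair(0, 0)), pair(pair(h(h(h(h(0)))), a), h(pair(0, h(0)))))  →  pair(pair(0, pair(0, 0)), pair(pair(h(h(h(0))), a), h(pair(0, h(0)))))   [R1 at 2.1.1]
4. pair(pair(0, pair(0, 0)), pair(pair(h(h(h(0))), a), h(pair(0, h(0)))))  →  pair(pair(0, pair(0, 0)), pair(pair(h(h(0)), a), h(pair(0, h(0)))))   [R1 at 2.1.1]
5. pair(pair(0, pair(0, 0)), pair(pair(h(h(0)), a), h(pair(0, h(0)))))  →  pair(pair(0, pair(0, 0)), pair(pair(h(0), a), h(pair(0, h(0)))))   [R1 at 2.1.1]
6. pair(pair(0, pair(0, 0)), pair(pair(h(0), a), h(pair(0, h(0)))))  →  pair(pair(0, pair(0, 0)), pair(pair(0, a), h(pair(0, h(0)))))   [R1 at 2.1.1]
7. pair(pair(0, pair(0, 0)), pair(pair(0, a), h(pair(0, h(0)))))  →  pair(pair(0, pair(0, 0)), pair(pair(0, a), pair(0, h(0))))   [R1 at 2.2]
8. pair(pair(0, pair(0, 0)), pair(pair(0, a), pair(0, h(0))))  →  pair(pair(0, pair(0, 0)), pair(pair(0, a), pair(0, 0)))   [R1 at 2.2.2]

no — NF(t₁) = pair(pair(a, a), pair(pair(pair(0, 0), pair(a, 0)), pair(pair(0, 0), 0))), NF(t₂) = pair(pair(0, pair(0, 0)), pair(pair(0, a), pair(0, 0)))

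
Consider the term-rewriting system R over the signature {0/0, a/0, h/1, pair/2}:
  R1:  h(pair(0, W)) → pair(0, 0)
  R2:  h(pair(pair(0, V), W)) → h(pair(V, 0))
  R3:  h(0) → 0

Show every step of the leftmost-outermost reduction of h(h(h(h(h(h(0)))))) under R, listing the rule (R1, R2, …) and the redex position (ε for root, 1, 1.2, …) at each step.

0

1. h(h(h(h(h(h(0))))))  →  h(h(h(h(h(0)))))   [R3 at 1.1.1.1.1]
2. h(h(h(h(h(0)))))  →  h(h(h(h(0))))   [R3 at 1.1.1.1]
3. h(h(h(h(0))))  →  h(h(h(0)))   [R3 at 1.1.1]
4. h(h(h(0)))  →  h(h(0))   [R3 at 1.1]
5. h(h(0))  →  h(0)   [R3 at 1]
6. h(0)  →  0   [R3 at ε]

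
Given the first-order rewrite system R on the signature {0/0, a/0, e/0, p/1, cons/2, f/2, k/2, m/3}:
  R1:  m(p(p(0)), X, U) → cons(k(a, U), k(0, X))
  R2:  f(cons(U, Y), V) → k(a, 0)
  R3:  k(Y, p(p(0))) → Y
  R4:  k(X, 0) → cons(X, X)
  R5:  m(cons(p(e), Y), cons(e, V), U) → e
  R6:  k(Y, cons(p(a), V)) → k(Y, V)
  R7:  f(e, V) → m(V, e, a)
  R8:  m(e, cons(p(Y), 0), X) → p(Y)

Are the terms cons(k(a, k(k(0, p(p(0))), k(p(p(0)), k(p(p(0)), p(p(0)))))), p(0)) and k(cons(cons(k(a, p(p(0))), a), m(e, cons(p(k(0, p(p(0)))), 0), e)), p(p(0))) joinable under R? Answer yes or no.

Reduce t₁ = cons(k(a, k(k(0, p(p(0))), k(p(p(0)), k(p(p(0)), p(p(0)))))), p(0)):
1. cons(k(a, k(k(0, p(p(0))), k(p(p(0)), k(p(p(0)), p(p(0)))))), p(0))  →  cons(k(a, k(0, k(p(p(0)), k(p(p(0)), p(p(0)))))), p(0))   [R3 at 1.2.1]
2. cons(k(a, k(0, k(p(p(0)), k(p(p(0)), p(p(0)))))), p(0))  →  cons(k(a, k(0, k(p(p(0)), p(p(0))))), p(0))   [R3 at 1.2.2.2]
3. cons(k(a, k(0, k(p(p(0)), p(p(0))))), p(0))  →  cons(k(a, k(0, p(p(0)))), p(0))   [R3 at 1.2.2]
4. cons(k(a, k(0, p(p(0)))), p(0))  →  cons(k(a, 0), p(0))   [R3 at 1.2]
5. cons(k(a, 0), p(0))  →  cons(cons(a, a), p(0))   [R4 at 1]

Reduce t₂ = k(cons(cons(k(a, p(p(0))), a), m(e, cons(p(k(0, p(p(0)))), 0), e)), p(p(0))):
1. k(cons(cons(k(a, p(p(0))), a), m(e, cons(p(k(0, p(p(0)))), 0), e)), p(p(0)))  →  cons(cons(k(a, p(p(0))), a), m(e, cons(p(k(0, p(p(0)))), 0), e))   [R3 at ε]
2. cons(cons(k(a, p(p(0))), a), m(e, cons(p(k(0, p(p(0)))), 0), e))  →  cons(cons(a, a), m(e, cons(p(k(0, p(p(0)))), 0), e))   [R3 at 1.1]
3. cons(cons(a, a), m(e, cons(p(k(0, p(p(0)))), 0), e))  →  cons(cons(a, a), p(k(0, p(p(0)))))   [R8 at 2]
4. cons(cons(a, a), p(k(0, p(p(0)))))  →  cons(cons(a, a), p(0))   [R3 at 2.1]

yes — NF(t₁) = cons(cons(a, a), p(0)), NF(t₂) = cons(cons(a, a), p(0))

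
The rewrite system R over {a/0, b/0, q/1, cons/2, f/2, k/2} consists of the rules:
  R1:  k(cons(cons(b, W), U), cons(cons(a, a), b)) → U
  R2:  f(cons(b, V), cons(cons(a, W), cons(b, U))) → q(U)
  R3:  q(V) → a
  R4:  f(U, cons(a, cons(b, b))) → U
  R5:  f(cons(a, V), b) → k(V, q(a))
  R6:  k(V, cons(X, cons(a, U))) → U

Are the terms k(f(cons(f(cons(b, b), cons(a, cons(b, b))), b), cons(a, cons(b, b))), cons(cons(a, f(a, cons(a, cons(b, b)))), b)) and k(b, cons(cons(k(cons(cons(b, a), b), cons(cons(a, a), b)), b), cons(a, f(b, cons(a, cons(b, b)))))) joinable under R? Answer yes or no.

Reduce t₁ = k(f(cons(f(cons(b, b), cons(a, cons(b, b))), b), cons(a, cons(b, b))), cons(cons(a, f(a, cons(a, cons(b, b)))), b)):
1. k(f(cons(f(cons(b, b), cons(a, cons(b, b))), b), cons(a, cons(b, b))), cons(cons(a, f(a, cons(a, cons(b, b)))), b))  →  k(cons(f(cons(b, b), cons(a, cons(b, b))), b), cons(cons(a, f(a, cons(a, cons(b, b)))), b))   [R4 at 1]
2. k(cons(f(cons(b, b), cons(a, cons(b, b))), b), cons(cons(a, f(a, cons(a, cons(b, b)))), b))  →  k(cons(cons(b, b), b), cons(cons(a, f(a, cons(a, cons(b, b)))), b))   [R4 at 1.1]
3. k(cons(cons(b, b), b), cons(cons(a, f(a, cons(a, cons(b, b)))), b))  →  k(cons(cons(b, b), b), cons(cons(a, a), b))   [R4 at 2.1.2]
4. k(cons(cons(b, b), b), cons(cons(a, a), b))  →  b   [R1 at ε]

Reduce t₂ = k(b, cons(cons(k(cons(cons(b, a), b), cons(cons(a, a), b)), b), cons(a, f(b, cons(a, cons(b, b)))))):
1. k(b, cons(cons(k(cons(cons(b, a), b), cons(cons(a, a), b)), b), cons(a, f(b, cons(a, cons(b, b))))))  →  f(b, cons(a, cons(b, b)))   [R6 at ε]
2. f(b, cons(a, cons(b, b)))  →  b   [R4 at ε]

yes — NF(t₁) = b, NF(t₂) = b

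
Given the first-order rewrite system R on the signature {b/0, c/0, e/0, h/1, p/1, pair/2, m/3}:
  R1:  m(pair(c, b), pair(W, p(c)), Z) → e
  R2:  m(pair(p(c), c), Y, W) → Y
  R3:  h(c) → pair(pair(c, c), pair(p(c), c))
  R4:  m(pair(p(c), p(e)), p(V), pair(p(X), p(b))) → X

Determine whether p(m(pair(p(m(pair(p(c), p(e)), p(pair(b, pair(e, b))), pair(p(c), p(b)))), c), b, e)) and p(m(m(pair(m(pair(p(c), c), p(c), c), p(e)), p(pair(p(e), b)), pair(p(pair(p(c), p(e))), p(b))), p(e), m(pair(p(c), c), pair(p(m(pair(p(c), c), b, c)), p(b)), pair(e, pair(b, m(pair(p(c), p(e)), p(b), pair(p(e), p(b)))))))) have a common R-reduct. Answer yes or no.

Reduce t₁ = p(m(pair(p(m(pair(p(c), p(e)), p(pair(b, pair(e, b))), pair(p(c), p(b)))), c), b, e)):
1. p(m(pair(p(m(pair(p(c), p(e)), p(pair(b, pair(e, b))), pair(p(c), p(b)))), c), b, e))  →  p(m(pair(p(c), c), b, e))   [R4 at 1.1.1.1]
2. p(m(pair(p(c), c), b, e))  →  p(b)   [R2 at 1]

Reduce t₂ = p(m(m(pair(m(pair(p(c), c), p(c), c), p(e)), p(pair(p(e), b)), pair(p(pair(p(c), p(e))), p(b))), p(e), m(pair(p(c), c), pair(p(m(pair(p(c), c), b, c)), p(b)), pair(e, pair(b, m(pair(p(c), p(e)), p(b), pair(p(e), p(b)))))))):
1. p(m(m(pair(m(pair(p(c), c), p(c), c), p(e)), p(pair(p(e), b)), pair(p(pair(p(c), p(e))), p(b))), p(e), m(pair(p(c), c), pair(p(m(pair(p(c), c), b, c)), p(b)), pair(e, pair(b, m(pair(p(c), p(e)), p(b), pair(p(e), p(b))))))))  →  p(m(m(pair(p(c), p(e)), p(pair(p(e), b)), pair(p(pair(p(c), p(e))), p(b))), p(e), m(pair(p(c), c), pair(p(m(pair(p(c), c), b, c)), p(b)), pair(e, pair(b, m(pair(p(c), p(e)), p(b), pair(p(e), p(b))))))))   [R2 at 1.1.1.1]
2. p(m(m(pair(p(c), p(e)), p(pair(p(e), b)), pair(p(pair(p(c), p(e))), p(b))), p(e), m(pair(p(c), c), pair(p(m(pair(p(c), c), b, c)), p(b)), pair(e, pair(b, m(pair(p(c), p(e)), p(b), pair(p(e), p(b))))))))  →  p(m(pair(p(c), p(e)), p(e), m(pair(p(c), c), pair(p(m(pair(p(c), c), b, c)), p(b)), pair(e, pair(b, m(pair(p(c), p(e)), p(b), pair(p(e), p(b))))))))   [R4 at 1.1]
3. p(m(pair(p(c), p(e)), p(e), m(pair(p(c), c), pair(p(m(pair(p(c), c), b, c)), p(b)), pair(e, pair(b, m(pair(p(c), p(e)), p(b), pair(p(e), p(b))))))))  →  p(m(pair(p(c), p(e)), p(e), pair(p(m(pair(p(c), c), b, c)), p(b))))   [R2 at 1.3]
4. p(m(pair(p(c), p(e)), p(e), pair(p(m(pair(p(c), c), b, c)), p(b))))  →  p(m(pair(p(c), c), b, c))   [R4 at 1]
5. p(m(pair(p(c), c), b, c))  →  p(b)   [R2 at 1]

yes — NF(t₁) = p(b), NF(t₂) = p(b)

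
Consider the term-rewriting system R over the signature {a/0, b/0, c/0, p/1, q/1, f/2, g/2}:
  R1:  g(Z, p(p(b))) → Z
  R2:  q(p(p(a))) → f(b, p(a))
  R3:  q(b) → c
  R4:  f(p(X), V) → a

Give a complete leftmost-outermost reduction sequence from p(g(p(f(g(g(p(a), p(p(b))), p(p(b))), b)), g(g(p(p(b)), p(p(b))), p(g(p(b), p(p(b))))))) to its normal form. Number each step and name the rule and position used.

1. p(g(p(f(g(g(p(a), p(p(b))), p(p(b))), b)), g(g(p(p(b)), p(p(b))), p(g(p(b), p(p(b)))))))  →  p(g(p(f(g(p(a), p(p(b))), b)), g(g(p(p(b)), p(p(b))), p(g(p(b), p(p(b)))))))   [R1 at 1.1.1.1]
2. p(g(p(f(g(p(a), p(p(b))), b)), g(g(p(p(b)), p(p(b))), p(g(p(b), p(p(b)))))))  →  p(g(p(f(p(a), b)), g(g(p(p(b)), p(p(b))), p(g(p(b), p(p(b)))))))   [R1 at 1.1.1.1]
3. p(g(p(f(p(a), b)), g(g(p(p(b)), p(p(b))), p(g(p(b), p(p(b)))))))  →  p(g(p(a), g(g(p(p(b)), p(p(b))), p(g(p(b), p(p(b)))))))   [R4 at 1.1.1]
4. p(g(p(a), g(g(p(p(b)), p(p(b))), p(g(p(b), p(p(b)))))))  →  p(g(p(a), g(p(p(b)), p(g(p(b), p(p(b)))))))   [R1 at 1.2.1]
5. p(g(p(a), g(p(p(b)), p(g(p(b), p(p(b)))))))  →  p(g(p(a), g(p(p(b)), p(p(b)))))   [R1 at 1.2.2.1]
6. p(g(p(a), g(p(p(b)), p(p(b)))))  →  p(g(p(a), p(p(b))))   [R1 at 1.2]
7. p(g(p(a), p(p(b))))  →  p(p(a))   [R1 at 1]

p(p(a))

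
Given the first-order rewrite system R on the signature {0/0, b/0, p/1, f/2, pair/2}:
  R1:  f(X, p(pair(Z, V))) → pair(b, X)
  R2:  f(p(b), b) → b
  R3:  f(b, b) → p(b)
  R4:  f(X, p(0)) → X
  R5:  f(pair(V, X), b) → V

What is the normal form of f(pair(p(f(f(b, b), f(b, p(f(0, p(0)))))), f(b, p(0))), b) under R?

p(b)

1. f(pair(p(f(f(b, b), f(b, p(f(0, p(0)))))), f(b, p(0))), b)  →  p(f(f(b, b), f(b, p(f(0, p(0))))))   [R5 at ε]
2. p(f(f(b, b), f(b, p(f(0, p(0))))))  →  p(f(p(b), f(b, p(f(0, p(0))))))   [R3 at 1.1]
3. p(f(p(b), f(b, p(f(0, p(0))))))  →  p(f(p(b), f(b, p(0))))   [R4 at 1.2.2.1]
4. p(f(p(b), f(b, p(0))))  →  p(f(p(b), b))   [R4 at 1.2]
5. p(f(p(b), b))  →  p(b)   [R2 at 1]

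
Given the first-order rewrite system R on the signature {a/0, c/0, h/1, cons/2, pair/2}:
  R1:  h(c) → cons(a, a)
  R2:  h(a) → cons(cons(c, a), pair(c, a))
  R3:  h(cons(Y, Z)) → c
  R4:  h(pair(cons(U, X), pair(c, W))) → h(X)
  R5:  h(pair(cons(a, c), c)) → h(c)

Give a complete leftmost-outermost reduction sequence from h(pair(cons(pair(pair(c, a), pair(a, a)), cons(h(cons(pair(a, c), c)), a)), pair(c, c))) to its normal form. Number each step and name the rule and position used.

c

1. h(pair(cons(pair(pair(c, a), pair(a, a)), cons(h(cons(pair(a, c), c)), a)), pair(c, c)))  →  h(cons(h(cons(pair(a, c), c)), a))   [R4 at ε]
2. h(cons(h(cons(pair(a, c), c)), a))  →  c   [R3 at ε]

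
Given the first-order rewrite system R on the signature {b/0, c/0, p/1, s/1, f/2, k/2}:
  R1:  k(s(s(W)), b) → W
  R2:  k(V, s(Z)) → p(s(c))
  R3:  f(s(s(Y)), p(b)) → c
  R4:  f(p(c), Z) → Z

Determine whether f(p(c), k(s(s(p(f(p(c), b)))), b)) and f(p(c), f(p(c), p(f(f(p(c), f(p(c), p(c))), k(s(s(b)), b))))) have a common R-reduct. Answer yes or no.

Reduce t₁ = f(p(c), k(s(s(p(f(p(c), b)))), b)):
1. f(p(c), k(s(s(p(f(p(c), b)))), b))  →  k(s(s(p(f(p(c), b)))), b)   [R4 at ε]
2. k(s(s(p(f(p(c), b)))), b)  →  p(f(p(c), b))   [R1 at ε]
3. p(f(p(c), b))  →  p(b)   [R4 at 1]

Reduce t₂ = f(p(c), f(p(c), p(f(f(p(c), f(p(c), p(c))), k(s(s(b)), b))))):
1. f(p(c), f(p(c), p(f(f(p(c), f(p(c), p(c))), k(s(s(b)), b)))))  →  f(p(c), p(f(f(p(c), f(p(c), p(c))), k(s(s(b)), b))))   [R4 at ε]
2. f(p(c), p(f(f(p(c), f(p(c), p(c))), k(s(s(b)), b))))  →  p(f(f(p(c), f(p(c), p(c))), k(s(s(b)), b)))   [R4 at ε]
3. p(f(f(p(c), f(p(c), p(c))), k(s(s(b)), b)))  →  p(f(f(p(c), p(c)), k(s(s(b)), b)))   [R4 at 1.1]
4. p(f(f(p(c), p(c)), k(s(s(b)), b)))  →  p(f(p(c), k(s(s(b)), b)))   [R4 at 1.1]
5. p(f(p(c), k(s(s(b)), b)))  →  p(k(s(s(b)), b))   [R4 at 1]
6. p(k(s(s(b)), b))  →  p(b)   [R1 at 1]

yes — NF(t₁) = p(b), NF(t₂) = p(b)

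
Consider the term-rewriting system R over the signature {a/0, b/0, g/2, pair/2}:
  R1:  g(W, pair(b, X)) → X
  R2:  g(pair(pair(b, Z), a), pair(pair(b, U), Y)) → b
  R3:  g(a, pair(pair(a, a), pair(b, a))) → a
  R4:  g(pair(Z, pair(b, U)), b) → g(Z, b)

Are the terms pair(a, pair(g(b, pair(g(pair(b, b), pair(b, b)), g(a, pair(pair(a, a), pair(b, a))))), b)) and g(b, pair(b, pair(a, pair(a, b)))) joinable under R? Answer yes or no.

Reduce t₁ = pair(a, pair(g(b, pair(g(pair(b, b), pair(b, b)), g(a, pair(pair(a, a), pair(b, a))))), b)):
1. pair(a, pair(g(b, pair(g(pair(b, b), pair(b, b)), g(a, pair(pair(a, a), pair(b, a))))), b))  →  pair(a, pair(g(b, pair(b, g(a, pair(pair(a, a), pair(b, a))))), b))   [R1 at 2.1.2.1]
2. pair(a, pair(g(b, pair(b, g(a, pair(pair(a, a), pair(b, a))))), b))  →  pair(a, pair(g(a, pair(pair(a, a), pair(b, a))), b))   [R1 at 2.1]
3. pair(a, pair(g(a, pair(pair(a, a), pair(b, a))), b))  →  pair(a, pair(a, b))   [R3 at 2.1]

Reduce t₂ = g(b, pair(b, pair(a, pair(a, b)))):
1. g(b, pair(b, pair(a, pair(a, b))))  →  pair(a, pair(a, b))   [R1 at ε]

yes — NF(t₁) = pair(a, pair(a, b)), NF(t₂) = pair(a, pair(a, b))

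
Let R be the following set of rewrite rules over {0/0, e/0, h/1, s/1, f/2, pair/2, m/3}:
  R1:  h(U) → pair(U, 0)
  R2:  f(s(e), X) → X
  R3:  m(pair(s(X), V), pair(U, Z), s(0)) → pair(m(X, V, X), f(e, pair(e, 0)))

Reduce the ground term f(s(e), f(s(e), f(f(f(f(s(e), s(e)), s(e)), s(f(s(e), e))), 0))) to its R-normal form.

0

1. f(s(e), f(s(e), f(f(f(f(s(e), s(e)), s(e)), s(f(s(e), e))), 0)))  →  f(s(e), f(f(f(f(s(e), s(e)), s(e)), s(f(s(e), e))), 0))   [R2 at ε]
2. f(s(e), f(f(f(f(s(e), s(e)), s(e)), s(f(s(e), e))), 0))  →  f(f(f(f(s(e), s(e)), s(e)), s(f(s(e), e))), 0)   [R2 at ε]
3. f(f(f(f(s(e), s(e)), s(e)), s(f(s(e), e))), 0)  →  f(f(f(s(e), s(e)), s(f(s(e), e))), 0)   [R2 at 1.1.1]
4. f(f(f(s(e), s(e)), s(f(s(e), e))), 0)  →  f(f(s(e), s(f(s(e), e))), 0)   [R2 at 1.1]
5. f(f(s(e), s(f(s(e), e))), 0)  →  f(s(f(s(e), e)), 0)   [R2 at 1]
6. f(s(f(s(e), e)), 0)  →  f(s(e), 0)   [R2 at 1.1]
7. f(s(e), 0)  →  0   [R2 at ε]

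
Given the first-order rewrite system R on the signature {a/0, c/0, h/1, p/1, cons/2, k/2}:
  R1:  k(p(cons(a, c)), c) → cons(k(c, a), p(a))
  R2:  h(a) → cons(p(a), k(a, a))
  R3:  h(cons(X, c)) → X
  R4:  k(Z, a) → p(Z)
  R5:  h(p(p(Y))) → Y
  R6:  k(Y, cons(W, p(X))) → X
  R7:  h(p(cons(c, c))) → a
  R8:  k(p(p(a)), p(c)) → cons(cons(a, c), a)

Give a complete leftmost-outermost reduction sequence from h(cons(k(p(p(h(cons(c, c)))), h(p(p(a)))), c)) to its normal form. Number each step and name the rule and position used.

p(p(p(c)))

1. h(cons(k(p(p(h(cons(c, c)))), h(p(p(a)))), c))  →  k(p(p(h(cons(c, c)))), h(p(p(a))))   [R3 at ε]
2. k(p(p(h(cons(c, c)))), h(p(p(a))))  →  k(p(p(c)), h(p(p(a))))   [R3 at 1.1.1]
3. k(p(p(c)), h(p(p(a))))  →  k(p(p(c)), a)   [R5 at 2]
4. k(p(p(c)), a)  →  p(p(p(c)))   [R4 at ε]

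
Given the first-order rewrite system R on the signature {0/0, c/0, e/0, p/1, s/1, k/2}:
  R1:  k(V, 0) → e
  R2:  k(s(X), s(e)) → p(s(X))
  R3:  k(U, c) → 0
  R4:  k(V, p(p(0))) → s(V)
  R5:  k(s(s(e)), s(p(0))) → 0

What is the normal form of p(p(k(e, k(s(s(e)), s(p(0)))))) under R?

p(p(e))

1. p(p(k(e, k(s(s(e)), s(p(0))))))  →  p(p(k(e, 0)))   [R5 at 1.1.2]
2. p(p(k(e, 0)))  →  p(p(e))   [R1 at 1.1]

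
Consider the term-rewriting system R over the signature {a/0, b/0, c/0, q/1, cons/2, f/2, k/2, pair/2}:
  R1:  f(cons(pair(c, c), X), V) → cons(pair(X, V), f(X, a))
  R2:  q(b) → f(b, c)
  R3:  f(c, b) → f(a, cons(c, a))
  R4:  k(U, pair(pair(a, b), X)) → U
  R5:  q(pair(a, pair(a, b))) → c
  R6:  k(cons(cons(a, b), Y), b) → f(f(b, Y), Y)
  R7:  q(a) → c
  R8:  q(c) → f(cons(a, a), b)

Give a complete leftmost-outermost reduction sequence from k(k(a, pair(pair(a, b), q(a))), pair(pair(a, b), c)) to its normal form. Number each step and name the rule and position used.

a

1. k(k(a, pair(pair(a, b), q(a))), pair(pair(a, b), c))  →  k(a, pair(pair(a, b), q(a)))   [R4 at ε]
2. k(a, pair(pair(a, b), q(a)))  →  a   [R4 at ε]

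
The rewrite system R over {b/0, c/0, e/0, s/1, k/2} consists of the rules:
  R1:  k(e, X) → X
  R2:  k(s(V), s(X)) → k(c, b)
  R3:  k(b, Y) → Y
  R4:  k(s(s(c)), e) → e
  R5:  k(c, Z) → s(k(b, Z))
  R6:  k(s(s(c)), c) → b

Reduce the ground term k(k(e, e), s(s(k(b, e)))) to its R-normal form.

1. k(k(e, e), s(s(k(b, e))))  →  k(e, s(s(k(b, e))))   [R1 at 1]
2. k(e, s(s(k(b, e))))  →  s(s(k(b, e)))   [R1 at ε]
3. s(s(k(b, e)))  →  s(s(e))   [R3 at 1.1]

s(s(e))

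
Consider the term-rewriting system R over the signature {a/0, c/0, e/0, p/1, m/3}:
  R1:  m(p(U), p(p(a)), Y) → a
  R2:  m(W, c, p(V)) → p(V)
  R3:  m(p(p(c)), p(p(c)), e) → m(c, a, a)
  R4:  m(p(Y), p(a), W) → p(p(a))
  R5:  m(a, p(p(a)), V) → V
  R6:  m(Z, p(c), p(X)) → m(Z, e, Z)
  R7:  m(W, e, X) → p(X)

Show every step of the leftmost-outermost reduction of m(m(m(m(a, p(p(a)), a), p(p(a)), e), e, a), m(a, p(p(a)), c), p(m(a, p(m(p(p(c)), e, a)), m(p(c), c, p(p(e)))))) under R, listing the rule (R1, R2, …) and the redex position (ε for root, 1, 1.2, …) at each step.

1. m(m(m(m(a, p(p(a)), a), p(p(a)), e), e, a), m(a, p(p(a)), c), p(m(a, p(m(p(p(c)), e, a)), m(p(c), c, p(p(e))))))  →  m(p(a), m(a, p(p(a)), c), p(m(a, p(m(p(p(c)), e, a)), m(p(c), c, p(p(e))))))   [R7 at 1]
2. m(p(a), m(a, p(p(a)), c), p(m(a, p(m(p(p(c)), e, a)), m(p(c), c, p(p(e))))))  →  m(p(a), c, p(m(a, p(m(p(p(c)), e, a)), m(p(c), c, p(p(e))))))   [R5 at 2]
3. m(p(a), c, p(m(a, p(m(p(p(c)), e, a)), m(p(c), c, p(p(e))))))  →  p(m(a, p(m(p(p(c)), e, a)), m(p(c), c, p(p(e)))))   [R2 at ε]
4. p(m(a, p(m(p(p(c)), e, a)), m(p(c), c, p(p(e)))))  →  p(m(a, p(p(a)), m(p(c), c, p(p(e)))))   [R7 at 1.2.1]
5. p(m(a, p(p(a)), m(p(c), c, p(p(e)))))  →  p(m(p(c), c, p(p(e))))   [R5 at 1]
6. p(m(p(c), c, p(p(e))))  →  p(p(p(e)))   [R2 at 1]

p(p(p(e)))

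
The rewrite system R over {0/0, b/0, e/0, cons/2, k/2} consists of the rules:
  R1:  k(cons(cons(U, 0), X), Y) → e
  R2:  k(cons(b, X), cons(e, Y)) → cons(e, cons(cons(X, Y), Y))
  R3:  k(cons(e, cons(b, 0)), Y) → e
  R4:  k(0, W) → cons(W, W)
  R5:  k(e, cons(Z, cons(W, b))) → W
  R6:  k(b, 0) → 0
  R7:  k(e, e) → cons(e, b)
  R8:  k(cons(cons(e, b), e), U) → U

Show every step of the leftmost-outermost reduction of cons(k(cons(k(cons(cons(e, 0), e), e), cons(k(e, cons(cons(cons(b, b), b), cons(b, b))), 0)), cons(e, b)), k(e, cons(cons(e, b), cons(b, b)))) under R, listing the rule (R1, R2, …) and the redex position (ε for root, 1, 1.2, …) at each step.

cons(e, b)

1. cons(k(cons(k(cons(cons(e, 0), e), e), cons(k(e, cons(cons(cons(b, b), b), cons(b, b))), 0)), cons(e, b)), k(e, cons(cons(e, b), cons(b, b))))  →  cons(k(cons(e, cons(k(e, cons(cons(cons(b, b), b), cons(b, b))), 0)), cons(e, b)), k(e, cons(cons(e, b), cons(b, b))))   [R1 at 1.1.1]
2. cons(k(cons(e, cons(k(e, cons(cons(cons(b, b), b), cons(b, b))), 0)), cons(e, b)), k(e, cons(cons(e, b), cons(b, b))))  →  cons(k(cons(e, cons(b, 0)), cons(e, b)), k(e, cons(cons(e, b), cons(b, b))))   [R5 at 1.1.2.1]
3. cons(k(cons(e, cons(b, 0)), cons(e, b)), k(e, cons(cons(e, b), cons(b, b))))  →  cons(e, k(e, cons(cons(e, b), cons(b, b))))   [R3 at 1]
4. cons(e, k(e, cons(cons(e, b), cons(b, b))))  →  cons(e, b)   [R5 at 2]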